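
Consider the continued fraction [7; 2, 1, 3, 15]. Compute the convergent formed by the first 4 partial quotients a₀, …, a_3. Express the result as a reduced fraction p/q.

Starting at the tail and folding back:
Start with 3.
1 + 1/(3/1) = 1 + 1/3 = 4/3
2 + 1/(4/3) = 2 + 3/4 = 11/4
7 + 1/(11/4) = 7 + 4/11 = 81/11

81/11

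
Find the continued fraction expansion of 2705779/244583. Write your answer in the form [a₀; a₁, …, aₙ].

Apply division with remainder until the remainder is 0:
2705779 ÷ 244583 → quotient 11, remainder 15366
244583 ÷ 15366 → quotient 15, remainder 14093
15366 ÷ 14093 → quotient 1, remainder 1273
14093 ÷ 1273 → quotient 11, remainder 90
1273 ÷ 90 → quotient 14, remainder 13
90 ÷ 13 → quotient 6, remainder 12
13 ÷ 12 → quotient 1, remainder 1
12 ÷ 1 → quotient 12, remainder 0

[11; 15, 1, 11, 14, 6, 1, 12]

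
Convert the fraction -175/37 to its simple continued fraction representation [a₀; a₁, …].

⌊-175/37⌋ = -5, remainder 10
⌊37/10⌋ = 3, remainder 7
⌊10/7⌋ = 1, remainder 3
⌊7/3⌋ = 2, remainder 1
⌊3/1⌋ = 3, remainder 0

[-5; 3, 1, 2, 3]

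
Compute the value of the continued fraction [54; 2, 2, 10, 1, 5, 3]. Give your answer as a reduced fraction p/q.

58103/1068

Start with 3.
5 + 1/(3/1) = 5 + 1/3 = 16/3
1 + 1/(16/3) = 1 + 3/16 = 19/16
10 + 1/(19/16) = 10 + 16/19 = 206/19
2 + 1/(206/19) = 2 + 19/206 = 431/206
2 + 1/(431/206) = 2 + 206/431 = 1068/431
54 + 1/(1068/431) = 54 + 431/1068 = 58103/1068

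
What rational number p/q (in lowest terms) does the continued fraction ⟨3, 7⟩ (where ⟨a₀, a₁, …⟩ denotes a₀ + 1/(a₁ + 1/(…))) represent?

a_0 = 3: 3/1
a_1 = 7: 22/7

22/7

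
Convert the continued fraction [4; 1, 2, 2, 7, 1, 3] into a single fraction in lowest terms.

1079/229

a_0 = 4: 4/1
a_1 = 1: 5/1
a_2 = 2: 14/3
a_3 = 2: 33/7
a_4 = 7: 245/52
a_5 = 1: 278/59
a_6 = 3: 1079/229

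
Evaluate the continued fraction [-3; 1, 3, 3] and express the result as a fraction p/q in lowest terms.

-29/13

a_0 = -3: -3/1
a_1 = 1: -2/1
a_2 = 3: -9/4
a_3 = 3: -29/13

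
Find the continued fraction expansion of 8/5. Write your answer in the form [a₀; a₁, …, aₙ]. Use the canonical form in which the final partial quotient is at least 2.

[1; 1, 1, 2]

8 ÷ 5 → quotient 1, remainder 3
5 ÷ 3 → quotient 1, remainder 2
3 ÷ 2 → quotient 1, remainder 1
2 ÷ 1 → quotient 2, remainder 0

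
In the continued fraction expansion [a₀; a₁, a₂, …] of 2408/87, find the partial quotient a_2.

Run the Euclidean algorithm, recording each quotient:
2408 ÷ 87 → quotient 27, remainder 59
87 ÷ 59 → quotient 1, remainder 28
59 ÷ 28 → quotient 2, remainder 3

2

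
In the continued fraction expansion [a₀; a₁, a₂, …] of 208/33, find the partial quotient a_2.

208 = 6·33 + 10, so a_0 = 6
33 = 3·10 + 3, so a_1 = 3
10 = 3·3 + 1, so a_2 = 3

3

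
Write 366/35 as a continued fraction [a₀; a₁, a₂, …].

[10; 2, 5, 3]

Apply division with remainder until the remainder is 0:
366 ÷ 35 → quotient 10, remainder 16
35 ÷ 16 → quotient 2, remainder 3
16 ÷ 3 → quotient 5, remainder 1
3 ÷ 1 → quotient 3, remainder 0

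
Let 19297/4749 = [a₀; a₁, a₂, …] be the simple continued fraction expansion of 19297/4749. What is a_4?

2

19297 = 4·4749 + 301, so a_0 = 4
4749 = 15·301 + 234, so a_1 = 15
301 = 1·234 + 67, so a_2 = 1
234 = 3·67 + 33, so a_3 = 3
67 = 2·33 + 1, so a_4 = 2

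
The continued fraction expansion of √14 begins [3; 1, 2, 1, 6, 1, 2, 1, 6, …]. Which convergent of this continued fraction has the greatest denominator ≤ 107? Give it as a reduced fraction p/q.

List convergents until the denominator exceeds the bound:
a_0 = 3: 3/1  (≤ bound)
a_1 = 1: 4/1  (≤ bound)
a_2 = 2: 11/3  (≤ bound)
a_3 = 1: 15/4  (≤ bound)
a_4 = 6: 101/27  (≤ bound)
a_5 = 1: 116/31  (≤ bound)
a_6 = 2: 333/89  (≤ bound)
a_7 = 1: 449/120  (> 107, stop)

333/89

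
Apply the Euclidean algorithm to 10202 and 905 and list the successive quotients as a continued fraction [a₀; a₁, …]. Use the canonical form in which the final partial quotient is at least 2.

⌊10202/905⌋ = 11, remainder 247
⌊905/247⌋ = 3, remainder 164
⌊247/164⌋ = 1, remainder 83
⌊164/83⌋ = 1, remainder 81
⌊83/81⌋ = 1, remainder 2
⌊81/2⌋ = 40, remainder 1
⌊2/1⌋ = 2, remainder 0

[11; 3, 1, 1, 1, 40, 2]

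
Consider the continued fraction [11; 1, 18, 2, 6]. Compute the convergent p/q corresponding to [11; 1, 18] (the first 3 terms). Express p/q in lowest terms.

227/19

Start with 18.
1 + 1/(18/1) = 1 + 1/18 = 19/18
11 + 1/(19/18) = 11 + 18/19 = 227/19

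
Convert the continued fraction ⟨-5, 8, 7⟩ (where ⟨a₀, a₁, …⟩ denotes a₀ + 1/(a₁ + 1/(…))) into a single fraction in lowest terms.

Work from the innermost term outward:
Start with 7.
8 + 1/(7/1) = 8 + 1/7 = 57/7
-5 + 1/(57/7) = -5 + 7/57 = -278/57

-278/57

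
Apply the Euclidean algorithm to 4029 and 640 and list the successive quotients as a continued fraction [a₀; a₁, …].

[6; 3, 2, 1, 1, 2, 3, 4]

Apply division with remainder until the remainder is 0:
⌊4029/640⌋ = 6, remainder 189
⌊640/189⌋ = 3, remainder 73
⌊189/73⌋ = 2, remainder 43
⌊73/43⌋ = 1, remainder 30
⌊43/30⌋ = 1, remainder 13
⌊30/13⌋ = 2, remainder 4
⌊13/4⌋ = 3, remainder 1
⌊4/1⌋ = 4, remainder 0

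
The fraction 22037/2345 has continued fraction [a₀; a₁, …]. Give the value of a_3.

Repeatedly divide and take the remainder:
22037 ÷ 2345 → quotient 9, remainder 932
2345 ÷ 932 → quotient 2, remainder 481
932 ÷ 481 → quotient 1, remainder 451
481 ÷ 451 → quotient 1, remainder 30

1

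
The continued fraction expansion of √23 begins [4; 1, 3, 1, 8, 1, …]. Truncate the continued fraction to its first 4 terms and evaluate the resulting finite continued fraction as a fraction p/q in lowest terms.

24/5

Build up convergents one term at a time:
a_0 = 4: 4/1
a_1 = 1: 5/1
a_2 = 3: 19/4
a_3 = 1: 24/5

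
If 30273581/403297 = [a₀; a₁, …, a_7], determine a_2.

⌊30273581/403297⌋ = 75, remainder 26306
⌊403297/26306⌋ = 15, remainder 8707
⌊26306/8707⌋ = 3, remainder 185

3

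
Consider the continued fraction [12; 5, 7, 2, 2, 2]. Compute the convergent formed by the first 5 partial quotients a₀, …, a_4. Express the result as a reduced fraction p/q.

Compute successive convergents:
a_0 = 12: 12/1
a_1 = 5: 61/5
a_2 = 7: 439/36
a_3 = 2: 939/77
a_4 = 2: 2317/190

2317/190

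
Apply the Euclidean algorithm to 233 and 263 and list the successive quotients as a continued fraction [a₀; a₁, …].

233 = 0·263 + 233, so a_0 = 0
263 = 1·233 + 30, so a_1 = 1
233 = 7·30 + 23, so a_2 = 7
30 = 1·23 + 7, so a_3 = 1
23 = 3·7 + 2, so a_4 = 3
7 = 3·2 + 1, so a_5 = 3
2 = 2·1 + 0, so a_6 = 2

[0; 1, 7, 1, 3, 3, 2]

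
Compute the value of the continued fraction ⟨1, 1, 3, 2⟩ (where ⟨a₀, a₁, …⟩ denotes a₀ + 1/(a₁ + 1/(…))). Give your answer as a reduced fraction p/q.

16/9

Start with 2.
3 + 1/(2/1) = 3 + 1/2 = 7/2
1 + 1/(7/2) = 1 + 2/7 = 9/7
1 + 1/(9/7) = 1 + 7/9 = 16/9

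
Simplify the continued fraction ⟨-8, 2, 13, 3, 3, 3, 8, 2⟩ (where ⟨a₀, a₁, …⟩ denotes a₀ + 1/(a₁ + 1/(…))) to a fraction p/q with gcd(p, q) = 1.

a_0 = -8: -8/1
a_1 = 2: -15/2
a_2 = 13: -203/27
a_3 = 3: -624/83
a_4 = 3: -2075/276
a_5 = 3: -6849/911
a_6 = 8: -56867/7564
a_7 = 2: -120583/16039

-120583/16039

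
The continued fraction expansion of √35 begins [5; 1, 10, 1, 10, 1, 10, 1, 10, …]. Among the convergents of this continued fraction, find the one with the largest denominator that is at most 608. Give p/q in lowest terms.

846/143

List convergents until the denominator exceeds the bound:
a_0 = 5: 5/1  (≤ bound)
a_1 = 1: 6/1  (≤ bound)
a_2 = 10: 65/11  (≤ bound)
a_3 = 1: 71/12  (≤ bound)
a_4 = 10: 775/131  (≤ bound)
a_5 = 1: 846/143  (≤ bound)
a_6 = 10: 9235/1561  (> 608, stop)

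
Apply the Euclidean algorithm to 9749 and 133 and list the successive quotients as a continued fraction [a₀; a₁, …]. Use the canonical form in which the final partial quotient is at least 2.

[73; 3, 3, 13]

9749 = 73·133 + 40, so a_0 = 73
133 = 3·40 + 13, so a_1 = 3
40 = 3·13 + 1, so a_2 = 3
13 = 13·1 + 0, so a_3 = 13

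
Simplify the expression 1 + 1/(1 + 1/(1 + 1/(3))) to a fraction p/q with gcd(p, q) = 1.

Build up convergents one term at a time:
a_0 = 1: 1/1
a_1 = 1: 2/1
a_2 = 1: 3/2
a_3 = 3: 11/7

11/7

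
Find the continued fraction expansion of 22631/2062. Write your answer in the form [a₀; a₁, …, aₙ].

Apply division with remainder until the remainder is 0:
22631 ÷ 2062 → quotient 10, remainder 2011
2062 ÷ 2011 → quotient 1, remainder 51
2011 ÷ 51 → quotient 39, remainder 22
51 ÷ 22 → quotient 2, remainder 7
22 ÷ 7 → quotient 3, remainder 1
7 ÷ 1 → quotient 7, remainder 0

[10; 1, 39, 2, 3, 7]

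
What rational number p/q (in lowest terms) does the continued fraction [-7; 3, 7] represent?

Start with 7.
3 + 1/(7/1) = 3 + 1/7 = 22/7
-7 + 1/(22/7) = -7 + 7/22 = -147/22

-147/22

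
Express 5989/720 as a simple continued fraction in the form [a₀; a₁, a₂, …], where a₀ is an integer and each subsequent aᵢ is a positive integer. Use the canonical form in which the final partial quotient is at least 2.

[8; 3, 6, 1, 15, 2]

Run the Euclidean algorithm, recording each quotient:
⌊5989/720⌋ = 8, remainder 229
⌊720/229⌋ = 3, remainder 33
⌊229/33⌋ = 6, remainder 31
⌊33/31⌋ = 1, remainder 2
⌊31/2⌋ = 15, remainder 1
⌊2/1⌋ = 2, remainder 0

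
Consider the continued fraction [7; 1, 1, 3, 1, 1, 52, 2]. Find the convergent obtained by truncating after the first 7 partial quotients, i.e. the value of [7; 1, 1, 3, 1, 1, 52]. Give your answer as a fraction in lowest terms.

6360/841

a_0 = 7: 7/1
a_1 = 1: 8/1
a_2 = 1: 15/2
a_3 = 3: 53/7
a_4 = 1: 68/9
a_5 = 1: 121/16
a_6 = 52: 6360/841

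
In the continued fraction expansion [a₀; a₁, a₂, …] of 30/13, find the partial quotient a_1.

3

30 = 2·13 + 4, so a_0 = 2
13 = 3·4 + 1, so a_1 = 3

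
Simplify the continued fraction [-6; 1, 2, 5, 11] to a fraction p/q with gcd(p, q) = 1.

a_0 = -6: -6/1
a_1 = 1: -5/1
a_2 = 2: -16/3
a_3 = 5: -85/16
a_4 = 11: -951/179

-951/179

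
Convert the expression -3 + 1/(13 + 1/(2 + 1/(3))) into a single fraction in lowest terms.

-275/94

a_0 = -3: -3/1
a_1 = 13: -38/13
a_2 = 2: -79/27
a_3 = 3: -275/94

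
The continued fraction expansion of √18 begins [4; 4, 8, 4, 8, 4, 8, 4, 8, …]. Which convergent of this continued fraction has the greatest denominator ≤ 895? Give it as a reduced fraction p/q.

577/136

List convergents until the denominator exceeds the bound:
a_0 = 4: 4/1  (≤ bound)
a_1 = 4: 17/4  (≤ bound)
a_2 = 8: 140/33  (≤ bound)
a_3 = 4: 577/136  (≤ bound)
a_4 = 8: 4756/1121  (> 895, stop)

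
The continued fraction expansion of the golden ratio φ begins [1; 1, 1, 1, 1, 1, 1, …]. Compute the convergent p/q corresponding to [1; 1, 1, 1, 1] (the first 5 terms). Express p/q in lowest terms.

Start with 1.
1 + 1/(1/1) = 1 + 1/1 = 2/1
1 + 1/(2/1) = 1 + 1/2 = 3/2
1 + 1/(3/2) = 1 + 2/3 = 5/3
1 + 1/(5/3) = 1 + 3/5 = 8/5

8/5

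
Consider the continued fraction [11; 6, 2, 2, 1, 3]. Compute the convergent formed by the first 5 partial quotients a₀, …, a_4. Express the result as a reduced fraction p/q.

a_0 = 11: 11/1
a_1 = 6: 67/6
a_2 = 2: 145/13
a_3 = 2: 357/32
a_4 = 1: 502/45

502/45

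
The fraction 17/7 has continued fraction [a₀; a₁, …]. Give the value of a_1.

Run the Euclidean algorithm, recording each quotient:
⌊17/7⌋ = 2, remainder 3
⌊7/3⌋ = 2, remainder 1

2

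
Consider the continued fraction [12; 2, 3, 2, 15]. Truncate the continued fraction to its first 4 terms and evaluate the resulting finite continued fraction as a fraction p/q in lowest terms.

Start with 2.
3 + 1/(2/1) = 3 + 1/2 = 7/2
2 + 1/(7/2) = 2 + 2/7 = 16/7
12 + 1/(16/7) = 12 + 7/16 = 199/16

199/16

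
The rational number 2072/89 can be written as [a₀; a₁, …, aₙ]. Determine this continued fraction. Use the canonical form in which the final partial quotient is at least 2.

Run the Euclidean algorithm, recording each quotient:
⌊2072/89⌋ = 23, remainder 25
⌊89/25⌋ = 3, remainder 14
⌊25/14⌋ = 1, remainder 11
⌊14/11⌋ = 1, remainder 3
⌊11/3⌋ = 3, remainder 2
⌊3/2⌋ = 1, remainder 1
⌊2/1⌋ = 2, remainder 0

[23; 3, 1, 1, 3, 1, 2]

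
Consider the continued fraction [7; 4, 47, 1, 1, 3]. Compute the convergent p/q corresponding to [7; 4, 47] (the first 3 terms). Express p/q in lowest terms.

Use the convergent recurrence hₖ = aₖ·hₖ₋₁ + hₖ₋₂ (and likewise for the denominators kₖ):
a_0 = 7: 7/1
a_1 = 4: 29/4
a_2 = 47: 1370/189

1370/189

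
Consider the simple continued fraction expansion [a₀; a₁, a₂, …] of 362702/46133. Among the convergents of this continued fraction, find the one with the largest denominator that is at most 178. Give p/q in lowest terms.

228/29

a_0 = 7: 7/1  (≤ bound)
a_1 = 1: 8/1  (≤ bound)
a_2 = 6: 55/7  (≤ bound)
a_3 = 3: 173/22  (≤ bound)
a_4 = 1: 228/29  (≤ bound)
a_5 = 46: 10661/1356  (> 178, stop)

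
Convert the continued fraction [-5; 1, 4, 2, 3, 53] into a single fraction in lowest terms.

Collapse the nested fraction from the inside out:
Start with 53.
3 + 1/(53/1) = 3 + 1/53 = 160/53
2 + 1/(160/53) = 2 + 53/160 = 373/160
4 + 1/(373/160) = 4 + 160/373 = 1652/373
1 + 1/(1652/373) = 1 + 373/1652 = 2025/1652
-5 + 1/(2025/1652) = -5 + 1652/2025 = -8473/2025

-8473/2025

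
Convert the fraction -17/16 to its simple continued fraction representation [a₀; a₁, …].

⌊-17/16⌋ = -2, remainder 15
⌊16/15⌋ = 1, remainder 1
⌊15/1⌋ = 15, remainder 0

[-2; 1, 15]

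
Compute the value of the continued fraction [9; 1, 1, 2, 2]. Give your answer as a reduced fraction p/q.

a_0 = 9: 9/1
a_1 = 1: 10/1
a_2 = 1: 19/2
a_3 = 2: 48/5
a_4 = 2: 115/12

115/12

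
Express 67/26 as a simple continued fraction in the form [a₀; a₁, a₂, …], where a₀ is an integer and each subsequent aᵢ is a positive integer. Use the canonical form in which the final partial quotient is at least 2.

Run the Euclidean algorithm, recording each quotient:
67 = 2·26 + 15, so a_0 = 2
26 = 1·15 + 11, so a_1 = 1
15 = 1·11 + 4, so a_2 = 1
11 = 2·4 + 3, so a_3 = 2
4 = 1·3 + 1, so a_4 = 1
3 = 3·1 + 0, so a_5 = 3

[2; 1, 1, 2, 1, 3]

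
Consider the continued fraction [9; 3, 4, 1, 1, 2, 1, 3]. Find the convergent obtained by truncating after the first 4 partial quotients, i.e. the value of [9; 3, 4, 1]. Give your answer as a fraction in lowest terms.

a_0 = 9: 9/1
a_1 = 3: 28/3
a_2 = 4: 121/13
a_3 = 1: 149/16

149/16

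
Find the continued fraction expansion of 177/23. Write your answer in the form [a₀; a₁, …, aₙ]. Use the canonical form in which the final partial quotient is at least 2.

177 ÷ 23 → quotient 7, remainder 16
23 ÷ 16 → quotient 1, remainder 7
16 ÷ 7 → quotient 2, remainder 2
7 ÷ 2 → quotient 3, remainder 1
2 ÷ 1 → quotient 2, remainder 0

[7; 1, 2, 3, 2]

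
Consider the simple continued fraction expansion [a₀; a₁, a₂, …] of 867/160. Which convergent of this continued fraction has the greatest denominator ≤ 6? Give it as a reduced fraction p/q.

27/5

a_0 = 5: 5/1  (≤ bound)
a_1 = 2: 11/2  (≤ bound)
a_2 = 2: 27/5  (≤ bound)
a_3 = 1: 38/7  (> 6, stop)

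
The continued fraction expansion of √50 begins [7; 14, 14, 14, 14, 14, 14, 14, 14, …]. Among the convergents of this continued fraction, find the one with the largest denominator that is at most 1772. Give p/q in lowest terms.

1393/197

a_0 = 7: 7/1  (≤ bound)
a_1 = 14: 99/14  (≤ bound)
a_2 = 14: 1393/197  (≤ bound)
a_3 = 14: 19601/2772  (> 1772, stop)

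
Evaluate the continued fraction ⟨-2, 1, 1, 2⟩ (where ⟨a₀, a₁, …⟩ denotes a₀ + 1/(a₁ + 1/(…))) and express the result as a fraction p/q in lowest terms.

-7/5

Collapse the nested fraction from the inside out:
Start with 2.
1 + 1/(2/1) = 1 + 1/2 = 3/2
1 + 1/(3/2) = 1 + 2/3 = 5/3
-2 + 1/(5/3) = -2 + 3/5 = -7/5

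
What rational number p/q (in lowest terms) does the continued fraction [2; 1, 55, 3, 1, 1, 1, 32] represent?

Collapse the nested fraction from the inside out:
Start with 32.
1 + 1/(32/1) = 1 + 1/32 = 33/32
1 + 1/(33/32) = 1 + 32/33 = 65/33
1 + 1/(65/33) = 1 + 33/65 = 98/65
3 + 1/(98/65) = 3 + 65/98 = 359/98
55 + 1/(359/98) = 55 + 98/359 = 19843/359
1 + 1/(19843/359) = 1 + 359/19843 = 20202/19843
2 + 1/(20202/19843) = 2 + 19843/20202 = 60247/20202

60247/20202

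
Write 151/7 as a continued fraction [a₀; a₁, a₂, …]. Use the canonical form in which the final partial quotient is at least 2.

Apply division with remainder until the remainder is 0:
151 = 21·7 + 4, so a_0 = 21
7 = 1·4 + 3, so a_1 = 1
4 = 1·3 + 1, so a_2 = 1
3 = 3·1 + 0, so a_3 = 3

[21; 1, 1, 3]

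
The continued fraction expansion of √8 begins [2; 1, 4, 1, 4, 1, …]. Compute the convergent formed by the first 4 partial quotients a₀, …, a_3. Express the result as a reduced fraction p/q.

a_0 = 2: 2/1
a_1 = 1: 3/1
a_2 = 4: 14/5
a_3 = 1: 17/6

17/6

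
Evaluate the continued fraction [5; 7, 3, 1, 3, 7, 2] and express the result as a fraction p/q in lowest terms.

Collapse the nested fraction from the inside out:
Start with 2.
7 + 1/(2/1) = 7 + 1/2 = 15/2
3 + 1/(15/2) = 3 + 2/15 = 47/15
1 + 1/(47/15) = 1 + 15/47 = 62/47
3 + 1/(62/47) = 3 + 47/62 = 233/62
7 + 1/(233/62) = 7 + 62/233 = 1693/233
5 + 1/(1693/233) = 5 + 233/1693 = 8698/1693

8698/1693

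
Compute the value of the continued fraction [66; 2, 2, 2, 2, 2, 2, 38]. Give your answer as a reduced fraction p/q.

Work from the innermost term outward:
Start with 38.
2 + 1/(38/1) = 2 + 1/38 = 77/38
2 + 1/(77/38) = 2 + 38/77 = 192/77
2 + 1/(192/77) = 2 + 77/192 = 461/192
2 + 1/(461/192) = 2 + 192/461 = 1114/461
2 + 1/(1114/461) = 2 + 461/1114 = 2689/1114
2 + 1/(2689/1114) = 2 + 1114/2689 = 6492/2689
66 + 1/(6492/2689) = 66 + 2689/6492 = 431161/6492

431161/6492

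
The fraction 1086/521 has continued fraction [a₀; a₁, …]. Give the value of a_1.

1086 = 2·521 + 44, so a_0 = 2
521 = 11·44 + 37, so a_1 = 11

11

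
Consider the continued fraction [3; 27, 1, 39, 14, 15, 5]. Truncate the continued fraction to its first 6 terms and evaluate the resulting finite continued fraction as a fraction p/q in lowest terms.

718042/236529

Start with 15.
14 + 1/(15/1) = 14 + 1/15 = 211/15
39 + 1/(211/15) = 39 + 15/211 = 8244/211
1 + 1/(8244/211) = 1 + 211/8244 = 8455/8244
27 + 1/(8455/8244) = 27 + 8244/8455 = 236529/8455
3 + 1/(236529/8455) = 3 + 8455/236529 = 718042/236529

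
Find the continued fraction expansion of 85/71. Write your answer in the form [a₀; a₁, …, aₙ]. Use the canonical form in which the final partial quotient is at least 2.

[1; 5, 14]

Repeatedly divide and take the remainder:
85 ÷ 71 → quotient 1, remainder 14
71 ÷ 14 → quotient 5, remainder 1
14 ÷ 1 → quotient 14, remainder 0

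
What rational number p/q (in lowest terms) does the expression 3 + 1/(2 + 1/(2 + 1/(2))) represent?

41/12

Start with 2.
2 + 1/(2/1) = 2 + 1/2 = 5/2
2 + 1/(5/2) = 2 + 2/5 = 12/5
3 + 1/(12/5) = 3 + 5/12 = 41/12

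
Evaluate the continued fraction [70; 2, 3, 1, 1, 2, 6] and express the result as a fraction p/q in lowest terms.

Use the convergent recurrence hₖ = aₖ·hₖ₋₁ + hₖ₋₂ (and likewise for the denominators kₖ):
a_0 = 70: 70/1
a_1 = 2: 141/2
a_2 = 3: 493/7
a_3 = 1: 634/9
a_4 = 1: 1127/16
a_5 = 2: 2888/41
a_6 = 6: 18455/262

18455/262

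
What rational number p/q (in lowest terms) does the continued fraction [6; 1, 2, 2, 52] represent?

Build up convergents one term at a time:
a_0 = 6: 6/1
a_1 = 1: 7/1
a_2 = 2: 20/3
a_3 = 2: 47/7
a_4 = 52: 2464/367

2464/367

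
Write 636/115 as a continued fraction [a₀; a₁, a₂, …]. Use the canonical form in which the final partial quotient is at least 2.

636 ÷ 115 → quotient 5, remainder 61
115 ÷ 61 → quotient 1, remainder 54
61 ÷ 54 → quotient 1, remainder 7
54 ÷ 7 → quotient 7, remainder 5
7 ÷ 5 → quotient 1, remainder 2
5 ÷ 2 → quotient 2, remainder 1
2 ÷ 1 → quotient 2, remainder 0

[5; 1, 1, 7, 1, 2, 2]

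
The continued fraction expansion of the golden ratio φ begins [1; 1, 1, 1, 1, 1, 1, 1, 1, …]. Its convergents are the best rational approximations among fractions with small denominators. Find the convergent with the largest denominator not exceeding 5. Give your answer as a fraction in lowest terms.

a_0 = 1: 1/1  (≤ bound)
a_1 = 1: 2/1  (≤ bound)
a_2 = 1: 3/2  (≤ bound)
a_3 = 1: 5/3  (≤ bound)
a_4 = 1: 8/5  (≤ bound)
a_5 = 1: 13/8  (> 5, stop)

8/5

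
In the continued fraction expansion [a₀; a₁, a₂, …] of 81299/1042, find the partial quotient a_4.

81299 ÷ 1042 → quotient 78, remainder 23
1042 ÷ 23 → quotient 45, remainder 7
23 ÷ 7 → quotient 3, remainder 2
7 ÷ 2 → quotient 3, remainder 1
2 ÷ 1 → quotient 2, remainder 0

2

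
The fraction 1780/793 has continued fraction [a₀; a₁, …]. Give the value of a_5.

3

1780 ÷ 793 → quotient 2, remainder 194
793 ÷ 194 → quotient 4, remainder 17
194 ÷ 17 → quotient 11, remainder 7
17 ÷ 7 → quotient 2, remainder 3
7 ÷ 3 → quotient 2, remainder 1
3 ÷ 1 → quotient 3, remainder 0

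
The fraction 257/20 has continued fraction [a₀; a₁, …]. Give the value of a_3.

Run the Euclidean algorithm, recording each quotient:
257 = 12·20 + 17, so a_0 = 12
20 = 1·17 + 3, so a_1 = 1
17 = 5·3 + 2, so a_2 = 5
3 = 1·2 + 1, so a_3 = 1

1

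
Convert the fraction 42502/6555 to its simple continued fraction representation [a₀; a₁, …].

Repeatedly divide and take the remainder:
42502 = 6·6555 + 3172, so a_0 = 6
6555 = 2·3172 + 211, so a_1 = 2
3172 = 15·211 + 7, so a_2 = 15
211 = 30·7 + 1, so a_3 = 30
7 = 7·1 + 0, so a_4 = 7

[6; 2, 15, 30, 7]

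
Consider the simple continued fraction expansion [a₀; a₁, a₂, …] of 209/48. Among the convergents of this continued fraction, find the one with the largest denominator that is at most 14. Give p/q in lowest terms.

a_0 = 4: 4/1  (≤ bound)
a_1 = 2: 9/2  (≤ bound)
a_2 = 1: 13/3  (≤ bound)
a_3 = 4: 61/14  (≤ bound)
a_4 = 1: 74/17  (> 14, stop)

61/14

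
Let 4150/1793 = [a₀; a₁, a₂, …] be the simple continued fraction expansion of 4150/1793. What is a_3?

Apply division with remainder until the remainder is 0:
4150 ÷ 1793 → quotient 2, remainder 564
1793 ÷ 564 → quotient 3, remainder 101
564 ÷ 101 → quotient 5, remainder 59
101 ÷ 59 → quotient 1, remainder 42

1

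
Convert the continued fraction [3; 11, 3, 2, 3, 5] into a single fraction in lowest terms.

4429/1434

a_0 = 3: 3/1
a_1 = 11: 34/11
a_2 = 3: 105/34
a_3 = 2: 244/79
a_4 = 3: 837/271
a_5 = 5: 4429/1434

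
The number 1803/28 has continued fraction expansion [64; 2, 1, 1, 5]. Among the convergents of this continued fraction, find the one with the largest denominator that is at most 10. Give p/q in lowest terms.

322/5

List convergents until the denominator exceeds the bound:
a_0 = 64: 64/1  (≤ bound)
a_1 = 2: 129/2  (≤ bound)
a_2 = 1: 193/3  (≤ bound)
a_3 = 1: 322/5  (≤ bound)
a_4 = 5: 1803/28  (> 10, stop)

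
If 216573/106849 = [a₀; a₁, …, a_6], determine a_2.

216573 ÷ 106849 → quotient 2, remainder 2875
106849 ÷ 2875 → quotient 37, remainder 474
2875 ÷ 474 → quotient 6, remainder 31

6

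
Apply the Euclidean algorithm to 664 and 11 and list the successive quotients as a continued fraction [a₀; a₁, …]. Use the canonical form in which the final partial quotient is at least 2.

Repeatedly divide and take the remainder:
664 = 60·11 + 4, so a_0 = 60
11 = 2·4 + 3, so a_1 = 2
4 = 1·3 + 1, so a_2 = 1
3 = 3·1 + 0, so a_3 = 3

[60; 2, 1, 3]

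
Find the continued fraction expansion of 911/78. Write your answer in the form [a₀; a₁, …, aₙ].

911 ÷ 78 → quotient 11, remainder 53
78 ÷ 53 → quotient 1, remainder 25
53 ÷ 25 → quotient 2, remainder 3
25 ÷ 3 → quotient 8, remainder 1
3 ÷ 1 → quotient 3, remainder 0

[11; 1, 2, 8, 3]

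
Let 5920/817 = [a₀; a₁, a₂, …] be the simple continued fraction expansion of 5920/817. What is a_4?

5920 ÷ 817 → quotient 7, remainder 201
817 ÷ 201 → quotient 4, remainder 13
201 ÷ 13 → quotient 15, remainder 6
13 ÷ 6 → quotient 2, remainder 1
6 ÷ 1 → quotient 6, remainder 0

6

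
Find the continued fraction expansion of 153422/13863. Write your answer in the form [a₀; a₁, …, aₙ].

[11; 14, 1, 11, 1, 9, 3, 2]

153422 ÷ 13863 → quotient 11, remainder 929
13863 ÷ 929 → quotient 14, remainder 857
929 ÷ 857 → quotient 1, remainder 72
857 ÷ 72 → quotient 11, remainder 65
72 ÷ 65 → quotient 1, remainder 7
65 ÷ 7 → quotient 9, remainder 2
7 ÷ 2 → quotient 3, remainder 1
2 ÷ 1 → quotient 2, remainder 0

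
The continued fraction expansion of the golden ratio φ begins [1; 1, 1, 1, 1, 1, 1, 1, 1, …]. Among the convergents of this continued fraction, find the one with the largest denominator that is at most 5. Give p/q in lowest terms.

List convergents until the denominator exceeds the bound:
a_0 = 1: 1/1  (≤ bound)
a_1 = 1: 2/1  (≤ bound)
a_2 = 1: 3/2  (≤ bound)
a_3 = 1: 5/3  (≤ bound)
a_4 = 1: 8/5  (≤ bound)
a_5 = 1: 13/8  (> 5, stop)

8/5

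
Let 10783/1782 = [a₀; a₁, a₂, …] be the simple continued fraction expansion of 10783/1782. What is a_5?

1

10783 ÷ 1782 → quotient 6, remainder 91
1782 ÷ 91 → quotient 19, remainder 53
91 ÷ 53 → quotient 1, remainder 38
53 ÷ 38 → quotient 1, remainder 15
38 ÷ 15 → quotient 2, remainder 8
15 ÷ 8 → quotient 1, remainder 7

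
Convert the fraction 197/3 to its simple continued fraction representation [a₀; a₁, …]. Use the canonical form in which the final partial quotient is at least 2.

⌊197/3⌋ = 65, remainder 2
⌊3/2⌋ = 1, remainder 1
⌊2/1⌋ = 2, remainder 0

[65; 1, 2]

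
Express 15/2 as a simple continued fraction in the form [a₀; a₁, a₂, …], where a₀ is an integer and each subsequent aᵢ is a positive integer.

[7; 2]

Apply division with remainder until the remainder is 0:
⌊15/2⌋ = 7, remainder 1
⌊2/1⌋ = 2, remainder 0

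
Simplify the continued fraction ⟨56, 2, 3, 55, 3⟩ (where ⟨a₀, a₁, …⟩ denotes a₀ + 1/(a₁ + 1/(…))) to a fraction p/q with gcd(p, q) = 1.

Build up convergents one term at a time:
a_0 = 56: 56/1
a_1 = 2: 113/2
a_2 = 3: 395/7
a_3 = 55: 21838/387
a_4 = 3: 65909/1168

65909/1168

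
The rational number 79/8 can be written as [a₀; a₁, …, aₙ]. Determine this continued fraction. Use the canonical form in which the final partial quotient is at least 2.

[9; 1, 7]

Apply division with remainder until the remainder is 0:
79 ÷ 8 → quotient 9, remainder 7
8 ÷ 7 → quotient 1, remainder 1
7 ÷ 1 → quotient 7, remainder 0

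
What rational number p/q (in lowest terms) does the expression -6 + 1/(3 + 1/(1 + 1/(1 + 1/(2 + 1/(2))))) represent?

-246/43

Starting at the tail and folding back:
Start with 2.
2 + 1/(2/1) = 2 + 1/2 = 5/2
1 + 1/(5/2) = 1 + 2/5 = 7/5
1 + 1/(7/5) = 1 + 5/7 = 12/7
3 + 1/(12/7) = 3 + 7/12 = 43/12
-6 + 1/(43/12) = -6 + 12/43 = -246/43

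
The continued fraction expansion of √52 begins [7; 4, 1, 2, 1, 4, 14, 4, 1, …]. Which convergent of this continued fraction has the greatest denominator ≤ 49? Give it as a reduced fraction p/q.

List convergents until the denominator exceeds the bound:
a_0 = 7: 7/1  (≤ bound)
a_1 = 4: 29/4  (≤ bound)
a_2 = 1: 36/5  (≤ bound)
a_3 = 2: 101/14  (≤ bound)
a_4 = 1: 137/19  (≤ bound)
a_5 = 4: 649/90  (> 49, stop)

137/19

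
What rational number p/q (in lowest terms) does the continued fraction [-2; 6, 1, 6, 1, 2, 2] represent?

a_0 = -2: -2/1
a_1 = 6: -11/6
a_2 = 1: -13/7
a_3 = 6: -89/48
a_4 = 1: -102/55
a_5 = 2: -293/158
a_6 = 2: -688/371

-688/371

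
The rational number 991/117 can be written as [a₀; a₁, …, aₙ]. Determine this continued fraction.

[8; 2, 7, 1, 6]

991 ÷ 117 → quotient 8, remainder 55
117 ÷ 55 → quotient 2, remainder 7
55 ÷ 7 → quotient 7, remainder 6
7 ÷ 6 → quotient 1, remainder 1
6 ÷ 1 → quotient 6, remainder 0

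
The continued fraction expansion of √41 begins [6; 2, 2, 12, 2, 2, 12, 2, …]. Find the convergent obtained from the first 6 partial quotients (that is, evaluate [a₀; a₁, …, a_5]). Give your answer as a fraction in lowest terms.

2049/320

a_0 = 6: 6/1
a_1 = 2: 13/2
a_2 = 2: 32/5
a_3 = 12: 397/62
a_4 = 2: 826/129
a_5 = 2: 2049/320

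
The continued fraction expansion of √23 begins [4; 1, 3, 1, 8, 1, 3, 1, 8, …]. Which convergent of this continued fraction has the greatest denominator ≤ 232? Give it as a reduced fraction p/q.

List convergents until the denominator exceeds the bound:
a_0 = 4: 4/1  (≤ bound)
a_1 = 1: 5/1  (≤ bound)
a_2 = 3: 19/4  (≤ bound)
a_3 = 1: 24/5  (≤ bound)
a_4 = 8: 211/44  (≤ bound)
a_5 = 1: 235/49  (≤ bound)
a_6 = 3: 916/191  (≤ bound)
a_7 = 1: 1151/240  (> 232, stop)

916/191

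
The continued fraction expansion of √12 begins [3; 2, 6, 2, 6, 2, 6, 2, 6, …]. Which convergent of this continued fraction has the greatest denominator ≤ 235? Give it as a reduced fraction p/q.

627/181

a_0 = 3: 3/1  (≤ bound)
a_1 = 2: 7/2  (≤ bound)
a_2 = 6: 45/13  (≤ bound)
a_3 = 2: 97/28  (≤ bound)
a_4 = 6: 627/181  (≤ bound)
a_5 = 2: 1351/390  (> 235, stop)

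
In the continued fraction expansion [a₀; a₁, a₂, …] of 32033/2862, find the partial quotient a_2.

Repeatedly divide and take the remainder:
32033 = 11·2862 + 551, so a_0 = 11
2862 = 5·551 + 107, so a_1 = 5
551 = 5·107 + 16, so a_2 = 5

5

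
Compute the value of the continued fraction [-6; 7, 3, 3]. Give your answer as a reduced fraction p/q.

Use the convergent recurrence hₖ = aₖ·hₖ₋₁ + hₖ₋₂ (and likewise for the denominators kₖ):
a_0 = -6: -6/1
a_1 = 7: -41/7
a_2 = 3: -129/22
a_3 = 3: -428/73

-428/73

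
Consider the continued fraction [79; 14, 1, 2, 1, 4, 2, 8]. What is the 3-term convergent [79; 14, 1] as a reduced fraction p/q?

1186/15

a_0 = 79: 79/1
a_1 = 14: 1107/14
a_2 = 1: 1186/15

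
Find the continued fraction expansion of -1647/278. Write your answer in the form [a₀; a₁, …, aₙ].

[-6; 13, 4, 5]

Run the Euclidean algorithm, recording each quotient:
-1647 ÷ 278 → quotient -6, remainder 21
278 ÷ 21 → quotient 13, remainder 5
21 ÷ 5 → quotient 4, remainder 1
5 ÷ 1 → quotient 5, remainder 0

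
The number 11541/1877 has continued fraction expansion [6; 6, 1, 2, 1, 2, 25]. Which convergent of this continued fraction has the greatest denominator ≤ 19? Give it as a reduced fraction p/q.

List convergents until the denominator exceeds the bound:
a_0 = 6: 6/1  (≤ bound)
a_1 = 6: 37/6  (≤ bound)
a_2 = 1: 43/7  (≤ bound)
a_3 = 2: 123/20  (> 19, stop)

43/7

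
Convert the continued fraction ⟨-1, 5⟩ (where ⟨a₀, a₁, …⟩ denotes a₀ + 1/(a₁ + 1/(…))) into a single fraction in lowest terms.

-4/5

a_0 = -1: -1/1
a_1 = 5: -4/5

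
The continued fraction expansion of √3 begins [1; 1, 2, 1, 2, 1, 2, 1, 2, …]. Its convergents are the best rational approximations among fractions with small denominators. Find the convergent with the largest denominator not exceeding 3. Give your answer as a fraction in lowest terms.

a_0 = 1: 1/1  (≤ bound)
a_1 = 1: 2/1  (≤ bound)
a_2 = 2: 5/3  (≤ bound)
a_3 = 1: 7/4  (> 3, stop)

5/3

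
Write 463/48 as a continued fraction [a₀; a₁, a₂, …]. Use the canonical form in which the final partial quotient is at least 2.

463 ÷ 48 → quotient 9, remainder 31
48 ÷ 31 → quotient 1, remainder 17
31 ÷ 17 → quotient 1, remainder 14
17 ÷ 14 → quotient 1, remainder 3
14 ÷ 3 → quotient 4, remainder 2
3 ÷ 2 → quotient 1, remainder 1
2 ÷ 1 → quotient 2, remainder 0

[9; 1, 1, 1, 4, 1, 2]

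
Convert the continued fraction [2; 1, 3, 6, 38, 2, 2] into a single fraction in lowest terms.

13303/4820

Compute successive convergents:
a_0 = 2: 2/1
a_1 = 1: 3/1
a_2 = 3: 11/4
a_3 = 6: 69/25
a_4 = 38: 2633/954
a_5 = 2: 5335/1933
a_6 = 2: 13303/4820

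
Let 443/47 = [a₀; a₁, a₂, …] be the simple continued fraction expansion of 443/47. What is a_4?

6

Run the Euclidean algorithm, recording each quotient:
⌊443/47⌋ = 9, remainder 20
⌊47/20⌋ = 2, remainder 7
⌊20/7⌋ = 2, remainder 6
⌊7/6⌋ = 1, remainder 1
⌊6/1⌋ = 6, remainder 0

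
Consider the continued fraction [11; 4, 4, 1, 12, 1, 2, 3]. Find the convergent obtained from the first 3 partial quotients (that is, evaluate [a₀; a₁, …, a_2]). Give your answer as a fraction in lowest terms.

191/17

Collapse the nested fraction from the inside out:
Start with 4.
4 + 1/(4/1) = 4 + 1/4 = 17/4
11 + 1/(17/4) = 11 + 4/17 = 191/17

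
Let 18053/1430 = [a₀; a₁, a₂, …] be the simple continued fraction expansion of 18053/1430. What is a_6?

29

Run the Euclidean algorithm, recording each quotient:
18053 = 12·1430 + 893, so a_0 = 12
1430 = 1·893 + 537, so a_1 = 1
893 = 1·537 + 356, so a_2 = 1
537 = 1·356 + 181, so a_3 = 1
356 = 1·181 + 175, so a_4 = 1
181 = 1·175 + 6, so a_5 = 1
175 = 29·6 + 1, so a_6 = 29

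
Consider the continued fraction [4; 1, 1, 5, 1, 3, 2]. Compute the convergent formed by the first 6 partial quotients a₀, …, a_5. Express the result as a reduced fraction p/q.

227/50

a_0 = 4: 4/1
a_1 = 1: 5/1
a_2 = 1: 9/2
a_3 = 5: 50/11
a_4 = 1: 59/13
a_5 = 3: 227/50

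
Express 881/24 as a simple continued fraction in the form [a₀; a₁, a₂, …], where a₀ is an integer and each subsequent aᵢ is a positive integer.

Run the Euclidean algorithm, recording each quotient:
881 ÷ 24 → quotient 36, remainder 17
24 ÷ 17 → quotient 1, remainder 7
17 ÷ 7 → quotient 2, remainder 3
7 ÷ 3 → quotient 2, remainder 1
3 ÷ 1 → quotient 3, remainder 0

[36; 1, 2, 2, 3]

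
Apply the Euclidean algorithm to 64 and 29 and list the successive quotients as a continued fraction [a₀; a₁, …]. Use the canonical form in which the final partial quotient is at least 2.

⌊64/29⌋ = 2, remainder 6
⌊29/6⌋ = 4, remainder 5
⌊6/5⌋ = 1, remainder 1
⌊5/1⌋ = 5, remainder 0

[2; 4, 1, 5]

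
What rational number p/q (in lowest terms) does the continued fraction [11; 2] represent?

Start with 2.
11 + 1/(2/1) = 11 + 1/2 = 23/2

23/2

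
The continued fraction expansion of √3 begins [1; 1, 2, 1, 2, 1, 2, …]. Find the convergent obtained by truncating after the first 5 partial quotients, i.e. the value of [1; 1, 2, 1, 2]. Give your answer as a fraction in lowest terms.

19/11

Start with 2.
1 + 1/(2/1) = 1 + 1/2 = 3/2
2 + 1/(3/2) = 2 + 2/3 = 8/3
1 + 1/(8/3) = 1 + 3/8 = 11/8
1 + 1/(11/8) = 1 + 8/11 = 19/11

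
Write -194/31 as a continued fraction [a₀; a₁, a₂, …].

[-7; 1, 2, 1, 7]

-194 = -7·31 + 23, so a_0 = -7
31 = 1·23 + 8, so a_1 = 1
23 = 2·8 + 7, so a_2 = 2
8 = 1·7 + 1, so a_3 = 1
7 = 7·1 + 0, so a_4 = 7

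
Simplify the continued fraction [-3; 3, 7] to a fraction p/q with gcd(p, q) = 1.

-59/22

Start with 7.
3 + 1/(7/1) = 3 + 1/7 = 22/7
-3 + 1/(22/7) = -3 + 7/22 = -59/22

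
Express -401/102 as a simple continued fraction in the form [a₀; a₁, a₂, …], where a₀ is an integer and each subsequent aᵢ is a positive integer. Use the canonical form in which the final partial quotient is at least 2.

⌊-401/102⌋ = -4, remainder 7
⌊102/7⌋ = 14, remainder 4
⌊7/4⌋ = 1, remainder 3
⌊4/3⌋ = 1, remainder 1
⌊3/1⌋ = 3, remainder 0

[-4; 14, 1, 1, 3]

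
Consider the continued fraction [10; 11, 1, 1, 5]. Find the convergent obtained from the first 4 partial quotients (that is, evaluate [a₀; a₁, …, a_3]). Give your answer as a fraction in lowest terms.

Start with 1.
1 + 1/(1/1) = 1 + 1/1 = 2/1
11 + 1/(2/1) = 11 + 1/2 = 23/2
10 + 1/(23/2) = 10 + 2/23 = 232/23

232/23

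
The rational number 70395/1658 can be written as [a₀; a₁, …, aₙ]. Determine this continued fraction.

70395 ÷ 1658 → quotient 42, remainder 759
1658 ÷ 759 → quotient 2, remainder 140
759 ÷ 140 → quotient 5, remainder 59
140 ÷ 59 → quotient 2, remainder 22
59 ÷ 22 → quotient 2, remainder 15
22 ÷ 15 → quotient 1, remainder 7
15 ÷ 7 → quotient 2, remainder 1
7 ÷ 1 → quotient 7, remainder 0

[42; 2, 5, 2, 2, 1, 2, 7]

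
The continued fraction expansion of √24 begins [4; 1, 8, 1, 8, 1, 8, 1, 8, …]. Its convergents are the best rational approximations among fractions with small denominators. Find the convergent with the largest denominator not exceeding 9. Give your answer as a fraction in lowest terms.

44/9

a_0 = 4: 4/1  (≤ bound)
a_1 = 1: 5/1  (≤ bound)
a_2 = 8: 44/9  (≤ bound)
a_3 = 1: 49/10  (> 9, stop)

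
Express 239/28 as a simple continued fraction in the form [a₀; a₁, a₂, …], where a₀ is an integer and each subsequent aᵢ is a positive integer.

[8; 1, 1, 6, 2]

Apply division with remainder until the remainder is 0:
⌊239/28⌋ = 8, remainder 15
⌊28/15⌋ = 1, remainder 13
⌊15/13⌋ = 1, remainder 2
⌊13/2⌋ = 6, remainder 1
⌊2/1⌋ = 2, remainder 0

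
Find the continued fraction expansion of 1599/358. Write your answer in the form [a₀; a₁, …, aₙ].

[4; 2, 6, 1, 23]

Apply division with remainder until the remainder is 0:
⌊1599/358⌋ = 4, remainder 167
⌊358/167⌋ = 2, remainder 24
⌊167/24⌋ = 6, remainder 23
⌊24/23⌋ = 1, remainder 1
⌊23/1⌋ = 23, remainder 0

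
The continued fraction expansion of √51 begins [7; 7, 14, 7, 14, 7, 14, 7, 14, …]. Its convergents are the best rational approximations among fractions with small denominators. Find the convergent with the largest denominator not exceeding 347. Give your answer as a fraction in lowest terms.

a_0 = 7: 7/1  (≤ bound)
a_1 = 7: 50/7  (≤ bound)
a_2 = 14: 707/99  (≤ bound)
a_3 = 7: 4999/700  (> 347, stop)

707/99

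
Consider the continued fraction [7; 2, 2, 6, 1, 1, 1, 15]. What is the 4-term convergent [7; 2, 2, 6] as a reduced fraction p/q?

Starting at the tail and folding back:
Start with 6.
2 + 1/(6/1) = 2 + 1/6 = 13/6
2 + 1/(13/6) = 2 + 6/13 = 32/13
7 + 1/(32/13) = 7 + 13/32 = 237/32

237/32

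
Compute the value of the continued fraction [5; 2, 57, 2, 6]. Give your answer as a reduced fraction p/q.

a_0 = 5: 5/1
a_1 = 2: 11/2
a_2 = 57: 632/115
a_3 = 2: 1275/232
a_4 = 6: 8282/1507

8282/1507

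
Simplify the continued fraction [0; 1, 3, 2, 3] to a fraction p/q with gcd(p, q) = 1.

24/31

a_0 = 0: 0/1
a_1 = 1: 1/1
a_2 = 3: 3/4
a_3 = 2: 7/9
a_4 = 3: 24/31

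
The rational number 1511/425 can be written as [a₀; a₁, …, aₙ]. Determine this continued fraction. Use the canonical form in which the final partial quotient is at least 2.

[3; 1, 1, 4, 47]

1511 ÷ 425 → quotient 3, remainder 236
425 ÷ 236 → quotient 1, remainder 189
236 ÷ 189 → quotient 1, remainder 47
189 ÷ 47 → quotient 4, remainder 1
47 ÷ 1 → quotient 47, remainder 0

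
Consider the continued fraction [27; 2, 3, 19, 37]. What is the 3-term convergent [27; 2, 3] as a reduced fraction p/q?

Start with 3.
2 + 1/(3/1) = 2 + 1/3 = 7/3
27 + 1/(7/3) = 27 + 3/7 = 192/7

192/7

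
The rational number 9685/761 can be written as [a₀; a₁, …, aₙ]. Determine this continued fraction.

Apply division with remainder until the remainder is 0:
9685 ÷ 761 → quotient 12, remainder 553
761 ÷ 553 → quotient 1, remainder 208
553 ÷ 208 → quotient 2, remainder 137
208 ÷ 137 → quotient 1, remainder 71
137 ÷ 71 → quotient 1, remainder 66
71 ÷ 66 → quotient 1, remainder 5
66 ÷ 5 → quotient 13, remainder 1
5 ÷ 1 → quotient 5, remainder 0

[12; 1, 2, 1, 1, 1, 13, 5]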